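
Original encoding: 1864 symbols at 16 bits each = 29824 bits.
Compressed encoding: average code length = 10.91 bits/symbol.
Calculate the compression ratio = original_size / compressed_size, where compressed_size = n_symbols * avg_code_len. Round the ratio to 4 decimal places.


original_size = n_symbols * orig_bits = 1864 * 16 = 29824 bits
compressed_size = n_symbols * avg_code_len = 1864 * 10.91 = 20336.24 bits
ratio = original_size / compressed_size = 29824 / 20336.24 = 1.4665

Compression ratio = 1.4665


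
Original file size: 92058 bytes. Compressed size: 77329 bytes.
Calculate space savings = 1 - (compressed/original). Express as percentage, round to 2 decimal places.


ratio = compressed/original = 77329/92058 = 0.840003
savings = 1 - ratio = 1 - 0.840003 = 0.159997
as a percentage: 0.159997 * 100 = 16.0%

Space savings = 1 - 77329/92058 = 16.0%


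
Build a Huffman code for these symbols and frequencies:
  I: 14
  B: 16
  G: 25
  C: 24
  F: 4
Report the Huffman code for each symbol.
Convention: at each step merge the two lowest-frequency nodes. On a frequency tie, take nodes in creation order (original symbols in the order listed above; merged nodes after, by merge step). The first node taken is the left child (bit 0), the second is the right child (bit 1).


Huffman tree construction:
Step 1: Merge F(4) + I(14) = 18
Step 2: Merge B(16) + (F+I)(18) = 34
Step 3: Merge C(24) + G(25) = 49
Step 4: Merge (B+(F+I))(34) + (C+G)(49) = 83
Read each symbol's code off the tree from the root (left child = 0, right child = 1).

Codes:
  I: 011 (length 3)
  B: 00 (length 2)
  G: 11 (length 2)
  C: 10 (length 2)
  F: 010 (length 3)
Average code length: 184/83 = 2.2169 bits/symbol


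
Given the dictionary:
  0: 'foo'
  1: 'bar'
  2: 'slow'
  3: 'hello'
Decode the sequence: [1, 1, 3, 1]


Look up each index in the dictionary:
  1 -> 'bar'
  1 -> 'bar'
  3 -> 'hello'
  1 -> 'bar'

Decoded: "bar bar hello bar"


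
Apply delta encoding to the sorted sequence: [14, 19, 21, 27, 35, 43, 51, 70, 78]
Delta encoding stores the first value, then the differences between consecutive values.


First value: 14
Deltas:
  19 - 14 = 5
  21 - 19 = 2
  27 - 21 = 6
  35 - 27 = 8
  43 - 35 = 8
  51 - 43 = 8
  70 - 51 = 19
  78 - 70 = 8


Delta encoded: [14, 5, 2, 6, 8, 8, 8, 19, 8]


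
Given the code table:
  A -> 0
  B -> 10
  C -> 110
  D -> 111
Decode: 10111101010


Decoding:
10 -> B
111 -> D
10 -> B
10 -> B
10 -> B


Result: BDBBB


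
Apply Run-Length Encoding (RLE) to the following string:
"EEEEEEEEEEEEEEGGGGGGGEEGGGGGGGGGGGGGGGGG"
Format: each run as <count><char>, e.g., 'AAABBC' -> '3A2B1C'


Scanning runs left to right:
  i=0: run of 'E' x 14 -> '14E'
  i=14: run of 'G' x 7 -> '7G'
  i=21: run of 'E' x 2 -> '2E'
  i=23: run of 'G' x 17 -> '17G'

RLE = 14E7G2E17G


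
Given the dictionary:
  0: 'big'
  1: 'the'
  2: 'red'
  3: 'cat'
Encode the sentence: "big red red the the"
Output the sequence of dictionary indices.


Look up each word in the dictionary:
  'big' -> 0
  'red' -> 2
  'red' -> 2
  'the' -> 1
  'the' -> 1

Encoded: [0, 2, 2, 1, 1]


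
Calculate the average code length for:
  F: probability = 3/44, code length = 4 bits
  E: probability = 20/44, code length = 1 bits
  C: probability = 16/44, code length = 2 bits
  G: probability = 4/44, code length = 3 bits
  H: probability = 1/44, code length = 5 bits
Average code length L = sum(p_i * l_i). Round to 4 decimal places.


Weighted contributions p_i * l_i:
  F: (3/44) * 4 = 12/44
  E: (20/44) * 1 = 20/44
  C: (16/44) * 2 = 32/44
  G: (4/44) * 3 = 12/44
  H: (1/44) * 5 = 5/44
Sum = (12 + 20 + 32 + 12 + 5)/44 = 81/44

L = 81/44 = 1.8409 bits/symbol


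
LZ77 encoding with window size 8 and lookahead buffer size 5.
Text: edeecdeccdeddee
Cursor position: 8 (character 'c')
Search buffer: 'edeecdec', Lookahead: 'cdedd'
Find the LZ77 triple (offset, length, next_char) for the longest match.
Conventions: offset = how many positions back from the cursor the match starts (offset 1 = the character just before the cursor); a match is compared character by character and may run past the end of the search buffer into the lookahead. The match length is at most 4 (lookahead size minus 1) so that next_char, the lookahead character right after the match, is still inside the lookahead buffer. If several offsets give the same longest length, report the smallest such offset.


Try each offset into the search buffer:
  offset=1 (pos 7, char 'c'): match length 1
  offset=2 (pos 6, char 'e'): match length 0
  offset=3 (pos 5, char 'd'): match length 0
  offset=4 (pos 4, char 'c'): match length 3
  offset=5 (pos 3, char 'e'): match length 0
  offset=6 (pos 2, char 'e'): match length 0
  offset=7 (pos 1, char 'd'): match length 0
  offset=8 (pos 0, char 'e'): match length 0
Longest match has length 3 at offset 4.
next_char = character at position 8 + 3 = 11 -> 'd'

Best match: offset=4, length=3 (matching 'cde' starting at position 4)
LZ77 triple: (4, 3, 'd')


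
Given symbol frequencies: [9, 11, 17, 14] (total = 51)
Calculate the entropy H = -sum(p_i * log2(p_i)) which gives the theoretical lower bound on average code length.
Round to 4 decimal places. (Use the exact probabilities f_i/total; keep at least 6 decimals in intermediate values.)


Per-symbol terms -p_i * log2(p_i) with p_i = f_i/51:
  p = 9/51 = 0.176471: log2(p) = -2.502500, -p*log2(p) = 0.441618
  p = 11/51 = 0.215686: log2(p) = -2.212994, -p*log2(p) = 0.477312
  p = 17/51 = 0.333333: log2(p) = -1.584963, -p*log2(p) = 0.528321
  p = 14/51 = 0.274510: log2(p) = -1.865070, -p*log2(p) = 0.511980
H = 0.441618 + 0.477312 + 0.528321 + 0.511980 = 1.959231

H = 1.9592 bits/symbol


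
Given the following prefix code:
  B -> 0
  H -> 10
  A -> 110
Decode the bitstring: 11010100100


Decoding step by step:
Bits 110 -> A
Bits 10 -> H
Bits 10 -> H
Bits 0 -> B
Bits 10 -> H
Bits 0 -> B


Decoded message: AHHBHB


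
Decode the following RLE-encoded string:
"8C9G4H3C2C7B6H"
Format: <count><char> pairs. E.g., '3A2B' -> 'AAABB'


Expanding each <count><char> pair:
  8C -> 'CCCCCCCC'
  9G -> 'GGGGGGGGG'
  4H -> 'HHHH'
  3C -> 'CCC'
  2C -> 'CC'
  7B -> 'BBBBBBB'
  6H -> 'HHHHHH'

Decoded = CCCCCCCCGGGGGGGGGHHHHCCCCCBBBBBBBHHHHHH


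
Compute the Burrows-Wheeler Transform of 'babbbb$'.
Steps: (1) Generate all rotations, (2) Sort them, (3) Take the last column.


Rotations (sorted):
  0: $babbbb -> last char: b
  1: abbbb$b -> last char: b
  2: b$babbb -> last char: b
  3: babbbb$ -> last char: $
  4: bb$babb -> last char: b
  5: bbb$bab -> last char: b
  6: bbbb$ba -> last char: a


BWT = bbb$bba


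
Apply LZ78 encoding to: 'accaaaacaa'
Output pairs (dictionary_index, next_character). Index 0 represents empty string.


LZ78 encoding steps:
Dictionary: {0: ''}
Step 1: w='' (idx 0), next='a' -> output (0, 'a'), add 'a' as idx 1
Step 2: w='' (idx 0), next='c' -> output (0, 'c'), add 'c' as idx 2
Step 3: w='c' (idx 2), next='a' -> output (2, 'a'), add 'ca' as idx 3
Step 4: w='a' (idx 1), next='a' -> output (1, 'a'), add 'aa' as idx 4
Step 5: w='a' (idx 1), next='c' -> output (1, 'c'), add 'ac' as idx 5
Step 6: w='aa' (idx 4), end of input -> output (4, '')


Encoded: [(0, 'a'), (0, 'c'), (2, 'a'), (1, 'a'), (1, 'c'), (4, '')]


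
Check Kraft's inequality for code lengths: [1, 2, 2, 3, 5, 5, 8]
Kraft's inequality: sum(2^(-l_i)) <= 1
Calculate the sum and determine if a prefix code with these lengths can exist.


Sum = 2^(-1) + 2^(-2) + 2^(-2) + 2^(-3) + 2^(-5) + 2^(-5) + 2^(-8)
    = 0.5 + 0.25 + 0.25 + 0.125 + 0.03125 + 0.03125 + 0.00390625
    = 305/256 = 1.19140625
Since 1.19140625 > 1, Kraft's inequality is NOT satisfied.
A prefix code with these lengths CANNOT exist.

Kraft sum = 1.19140625. Not satisfied.


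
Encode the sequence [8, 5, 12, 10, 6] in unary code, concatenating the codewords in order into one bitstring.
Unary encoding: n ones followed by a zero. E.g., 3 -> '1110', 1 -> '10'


Encode each number as n ones followed by a terminating 0:
  8 -> 111111110 (9 bits)
  5 -> 111110 (6 bits)
  12 -> 1111111111110 (13 bits)
  10 -> 11111111110 (11 bits)
  6 -> 1111110 (7 bits)
Total length = 9 + 6 + 13 + 11 + 7 = 46 bits.

Unary([8, 5, 12, 10, 6]) = 1111111101111101111111111110111111111101111110 (46 bits)


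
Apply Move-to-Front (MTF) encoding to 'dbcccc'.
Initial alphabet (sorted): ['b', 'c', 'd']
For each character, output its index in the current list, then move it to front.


MTF encoding:
'd': index 2 in ['b', 'c', 'd'] -> ['d', 'b', 'c']
'b': index 1 in ['d', 'b', 'c'] -> ['b', 'd', 'c']
'c': index 2 in ['b', 'd', 'c'] -> ['c', 'b', 'd']
'c': index 0 in ['c', 'b', 'd'] -> ['c', 'b', 'd']
'c': index 0 in ['c', 'b', 'd'] -> ['c', 'b', 'd']
'c': index 0 in ['c', 'b', 'd'] -> ['c', 'b', 'd']


Output: [2, 1, 2, 0, 0, 0]


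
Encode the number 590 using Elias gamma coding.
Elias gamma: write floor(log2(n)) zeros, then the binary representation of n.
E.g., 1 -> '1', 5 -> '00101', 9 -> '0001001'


num_bits = floor(log2(590)) + 1 = 10
leading_zeros = num_bits - 1 = 9
binary(590) = 1001001110

Elias gamma(590) = '000000000' + '1001001110' = 0000000001001001110 (19 bits)


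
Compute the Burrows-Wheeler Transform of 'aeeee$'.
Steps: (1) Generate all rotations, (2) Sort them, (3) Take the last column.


Rotations (sorted):
  0: $aeeee -> last char: e
  1: aeeee$ -> last char: $
  2: e$aeee -> last char: e
  3: ee$aee -> last char: e
  4: eee$ae -> last char: e
  5: eeee$a -> last char: a


BWT = e$eeea


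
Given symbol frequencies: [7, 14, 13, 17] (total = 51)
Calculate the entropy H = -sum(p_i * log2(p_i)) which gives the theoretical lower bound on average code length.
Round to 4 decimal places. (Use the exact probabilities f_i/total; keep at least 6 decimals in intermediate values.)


Per-symbol terms -p_i * log2(p_i) with p_i = f_i/51:
  p = 7/51 = 0.137255: log2(p) = -2.865070, -p*log2(p) = 0.393245
  p = 14/51 = 0.274510: log2(p) = -1.865070, -p*log2(p) = 0.511980
  p = 13/51 = 0.254902: log2(p) = -1.971986, -p*log2(p) = 0.502663
  p = 17/51 = 0.333333: log2(p) = -1.584963, -p*log2(p) = 0.528321
H = 0.393245 + 0.511980 + 0.502663 + 0.528321 = 1.936209

H = 1.9362 bits/symbol


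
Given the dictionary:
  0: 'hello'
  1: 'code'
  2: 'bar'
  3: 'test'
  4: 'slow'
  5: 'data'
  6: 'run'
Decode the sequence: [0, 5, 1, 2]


Look up each index in the dictionary:
  0 -> 'hello'
  5 -> 'data'
  1 -> 'code'
  2 -> 'bar'

Decoded: "hello data code bar"


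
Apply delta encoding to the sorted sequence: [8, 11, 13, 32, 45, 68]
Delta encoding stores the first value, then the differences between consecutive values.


First value: 8
Deltas:
  11 - 8 = 3
  13 - 11 = 2
  32 - 13 = 19
  45 - 32 = 13
  68 - 45 = 23


Delta encoded: [8, 3, 2, 19, 13, 23]


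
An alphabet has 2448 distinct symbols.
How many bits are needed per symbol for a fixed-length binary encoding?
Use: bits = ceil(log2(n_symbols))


log2(2448) = 11.2574
Bracket: 2^11 = 2048 < 2448 <= 2^12 = 4096
So ceil(log2(2448)) = 12

bits = ceil(log2(2448)) = ceil(11.2574) = 12 bits


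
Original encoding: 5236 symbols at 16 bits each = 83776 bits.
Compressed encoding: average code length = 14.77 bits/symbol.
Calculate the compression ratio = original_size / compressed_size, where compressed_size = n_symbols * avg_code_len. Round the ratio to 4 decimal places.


original_size = n_symbols * orig_bits = 5236 * 16 = 83776 bits
compressed_size = n_symbols * avg_code_len = 5236 * 14.77 = 77335.72 bits
ratio = original_size / compressed_size = 83776 / 77335.72 = 1.0833

Compression ratio = 1.0833


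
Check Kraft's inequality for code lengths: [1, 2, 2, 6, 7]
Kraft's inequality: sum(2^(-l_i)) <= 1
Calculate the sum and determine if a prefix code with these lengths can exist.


Sum = 2^(-1) + 2^(-2) + 2^(-2) + 2^(-6) + 2^(-7)
    = 0.5 + 0.25 + 0.25 + 0.015625 + 0.0078125
    = 131/128 = 1.0234375
Since 1.0234375 > 1, Kraft's inequality is NOT satisfied.
A prefix code with these lengths CANNOT exist.

Kraft sum = 1.0234375. Not satisfied.


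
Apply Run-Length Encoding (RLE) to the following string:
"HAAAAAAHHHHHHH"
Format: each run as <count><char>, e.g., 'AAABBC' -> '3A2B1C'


Scanning runs left to right:
  i=0: run of 'H' x 1 -> '1H'
  i=1: run of 'A' x 6 -> '6A'
  i=7: run of 'H' x 7 -> '7H'

RLE = 1H6A7H


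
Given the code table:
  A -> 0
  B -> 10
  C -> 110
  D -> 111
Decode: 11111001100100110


Decoding:
111 -> D
110 -> C
0 -> A
110 -> C
0 -> A
10 -> B
0 -> A
110 -> C


Result: DCACABAC


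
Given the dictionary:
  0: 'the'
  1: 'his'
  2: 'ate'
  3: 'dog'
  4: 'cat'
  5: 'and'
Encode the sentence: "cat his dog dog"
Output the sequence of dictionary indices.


Look up each word in the dictionary:
  'cat' -> 4
  'his' -> 1
  'dog' -> 3
  'dog' -> 3

Encoded: [4, 1, 3, 3]


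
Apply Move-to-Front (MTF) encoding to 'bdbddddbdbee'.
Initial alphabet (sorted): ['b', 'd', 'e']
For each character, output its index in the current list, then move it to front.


MTF encoding:
'b': index 0 in ['b', 'd', 'e'] -> ['b', 'd', 'e']
'd': index 1 in ['b', 'd', 'e'] -> ['d', 'b', 'e']
'b': index 1 in ['d', 'b', 'e'] -> ['b', 'd', 'e']
'd': index 1 in ['b', 'd', 'e'] -> ['d', 'b', 'e']
'd': index 0 in ['d', 'b', 'e'] -> ['d', 'b', 'e']
'd': index 0 in ['d', 'b', 'e'] -> ['d', 'b', 'e']
'd': index 0 in ['d', 'b', 'e'] -> ['d', 'b', 'e']
'b': index 1 in ['d', 'b', 'e'] -> ['b', 'd', 'e']
'd': index 1 in ['b', 'd', 'e'] -> ['d', 'b', 'e']
'b': index 1 in ['d', 'b', 'e'] -> ['b', 'd', 'e']
'e': index 2 in ['b', 'd', 'e'] -> ['e', 'b', 'd']
'e': index 0 in ['e', 'b', 'd'] -> ['e', 'b', 'd']


Output: [0, 1, 1, 1, 0, 0, 0, 1, 1, 1, 2, 0]


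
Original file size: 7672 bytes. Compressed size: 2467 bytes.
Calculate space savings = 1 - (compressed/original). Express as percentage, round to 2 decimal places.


ratio = compressed/original = 2467/7672 = 0.321559
savings = 1 - ratio = 1 - 0.321559 = 0.678441
as a percentage: 0.678441 * 100 = 67.84%

Space savings = 1 - 2467/7672 = 67.84%


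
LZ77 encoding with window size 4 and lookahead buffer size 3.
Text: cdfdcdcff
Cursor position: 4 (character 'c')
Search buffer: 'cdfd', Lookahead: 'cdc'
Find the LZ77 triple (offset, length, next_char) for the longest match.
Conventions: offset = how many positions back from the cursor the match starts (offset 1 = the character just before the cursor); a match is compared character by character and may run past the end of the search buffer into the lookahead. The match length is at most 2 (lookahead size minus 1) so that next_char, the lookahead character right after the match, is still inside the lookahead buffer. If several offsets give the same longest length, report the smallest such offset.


Try each offset into the search buffer:
  offset=1 (pos 3, char 'd'): match length 0
  offset=2 (pos 2, char 'f'): match length 0
  offset=3 (pos 1, char 'd'): match length 0
  offset=4 (pos 0, char 'c'): match length 2
Longest match has length 2 at offset 4.
next_char = character at position 4 + 2 = 6 -> 'c'

Best match: offset=4, length=2 (matching 'cd' starting at position 0)
LZ77 triple: (4, 2, 'c')


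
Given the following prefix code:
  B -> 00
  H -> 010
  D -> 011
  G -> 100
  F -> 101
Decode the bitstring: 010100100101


Decoding step by step:
Bits 010 -> H
Bits 100 -> G
Bits 100 -> G
Bits 101 -> F


Decoded message: HGGF


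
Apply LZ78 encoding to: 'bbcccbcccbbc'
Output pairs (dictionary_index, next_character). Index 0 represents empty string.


LZ78 encoding steps:
Dictionary: {0: ''}
Step 1: w='' (idx 0), next='b' -> output (0, 'b'), add 'b' as idx 1
Step 2: w='b' (idx 1), next='c' -> output (1, 'c'), add 'bc' as idx 2
Step 3: w='' (idx 0), next='c' -> output (0, 'c'), add 'c' as idx 3
Step 4: w='c' (idx 3), next='b' -> output (3, 'b'), add 'cb' as idx 4
Step 5: w='c' (idx 3), next='c' -> output (3, 'c'), add 'cc' as idx 5
Step 6: w='cb' (idx 4), next='b' -> output (4, 'b'), add 'cbb' as idx 6
Step 7: w='c' (idx 3), end of input -> output (3, '')


Encoded: [(0, 'b'), (1, 'c'), (0, 'c'), (3, 'b'), (3, 'c'), (4, 'b'), (3, '')]


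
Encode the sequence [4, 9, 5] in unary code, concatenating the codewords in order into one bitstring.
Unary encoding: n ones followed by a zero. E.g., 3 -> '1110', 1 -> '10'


Encode each number as n ones followed by a terminating 0:
  4 -> 11110 (5 bits)
  9 -> 1111111110 (10 bits)
  5 -> 111110 (6 bits)
Total length = 5 + 10 + 6 = 21 bits.

Unary([4, 9, 5]) = 111101111111110111110 (21 bits)


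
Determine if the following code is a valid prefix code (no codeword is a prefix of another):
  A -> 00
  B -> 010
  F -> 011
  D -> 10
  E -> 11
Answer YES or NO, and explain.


Checking each pair (does one codeword prefix another?):
  A='00' vs B='010': no prefix
  A='00' vs F='011': no prefix
  A='00' vs D='10': no prefix
  A='00' vs E='11': no prefix
  B='010' vs A='00': no prefix
  B='010' vs F='011': no prefix
  B='010' vs D='10': no prefix
  B='010' vs E='11': no prefix
  F='011' vs A='00': no prefix
  F='011' vs B='010': no prefix
  F='011' vs D='10': no prefix
  F='011' vs E='11': no prefix
  D='10' vs A='00': no prefix
  D='10' vs B='010': no prefix
  D='10' vs F='011': no prefix
  D='10' vs E='11': no prefix
  E='11' vs A='00': no prefix
  E='11' vs B='010': no prefix
  E='11' vs F='011': no prefix
  E='11' vs D='10': no prefix
No violation found over all pairs.

YES -- this is a valid prefix code. No codeword is a prefix of any other codeword.


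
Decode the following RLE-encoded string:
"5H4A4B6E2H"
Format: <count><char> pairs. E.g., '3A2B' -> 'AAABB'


Expanding each <count><char> pair:
  5H -> 'HHHHH'
  4A -> 'AAAA'
  4B -> 'BBBB'
  6E -> 'EEEEEE'
  2H -> 'HH'

Decoded = HHHHHAAAABBBBEEEEEEHH


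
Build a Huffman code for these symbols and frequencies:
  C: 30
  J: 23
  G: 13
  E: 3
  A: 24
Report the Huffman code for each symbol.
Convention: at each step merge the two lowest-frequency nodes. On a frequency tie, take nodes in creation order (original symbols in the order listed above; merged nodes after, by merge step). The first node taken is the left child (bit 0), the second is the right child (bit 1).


Huffman tree construction:
Step 1: Merge E(3) + G(13) = 16
Step 2: Merge (E+G)(16) + J(23) = 39
Step 3: Merge A(24) + C(30) = 54
Step 4: Merge ((E+G)+J)(39) + (A+C)(54) = 93
Read each symbol's code off the tree from the root (left child = 0, right child = 1).

Codes:
  C: 11 (length 2)
  J: 01 (length 2)
  G: 001 (length 3)
  E: 000 (length 3)
  A: 10 (length 2)
Average code length: 202/93 = 2.1720 bits/symbol


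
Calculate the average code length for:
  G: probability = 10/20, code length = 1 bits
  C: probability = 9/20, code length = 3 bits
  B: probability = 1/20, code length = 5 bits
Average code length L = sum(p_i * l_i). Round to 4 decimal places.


Weighted contributions p_i * l_i:
  G: (10/20) * 1 = 10/20
  C: (9/20) * 3 = 27/20
  B: (1/20) * 5 = 5/20
Sum = (10 + 27 + 5)/20 = 42/20

L = 42/20 = 2.1000 bits/symbol


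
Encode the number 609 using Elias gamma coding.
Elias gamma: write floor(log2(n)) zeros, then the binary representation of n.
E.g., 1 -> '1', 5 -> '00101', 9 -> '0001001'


num_bits = floor(log2(609)) + 1 = 10
leading_zeros = num_bits - 1 = 9
binary(609) = 1001100001

Elias gamma(609) = '000000000' + '1001100001' = 0000000001001100001 (19 bits)


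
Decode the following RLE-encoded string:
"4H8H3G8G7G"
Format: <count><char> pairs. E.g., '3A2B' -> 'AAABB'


Expanding each <count><char> pair:
  4H -> 'HHHH'
  8H -> 'HHHHHHHH'
  3G -> 'GGG'
  8G -> 'GGGGGGGG'
  7G -> 'GGGGGGG'

Decoded = HHHHHHHHHHHHGGGGGGGGGGGGGGGGGG


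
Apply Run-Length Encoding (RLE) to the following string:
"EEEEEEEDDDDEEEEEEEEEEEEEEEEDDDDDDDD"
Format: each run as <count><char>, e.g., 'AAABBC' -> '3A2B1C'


Scanning runs left to right:
  i=0: run of 'E' x 7 -> '7E'
  i=7: run of 'D' x 4 -> '4D'
  i=11: run of 'E' x 16 -> '16E'
  i=27: run of 'D' x 8 -> '8D'

RLE = 7E4D16E8D


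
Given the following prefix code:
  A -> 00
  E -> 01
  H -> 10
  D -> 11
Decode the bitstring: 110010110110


Decoding step by step:
Bits 11 -> D
Bits 00 -> A
Bits 10 -> H
Bits 11 -> D
Bits 01 -> E
Bits 10 -> H


Decoded message: DAHDEH


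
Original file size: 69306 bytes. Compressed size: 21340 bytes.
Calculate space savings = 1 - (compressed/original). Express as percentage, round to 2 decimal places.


ratio = compressed/original = 21340/69306 = 0.30791
savings = 1 - ratio = 1 - 0.30791 = 0.69209
as a percentage: 0.69209 * 100 = 69.21%

Space savings = 1 - 21340/69306 = 69.21%


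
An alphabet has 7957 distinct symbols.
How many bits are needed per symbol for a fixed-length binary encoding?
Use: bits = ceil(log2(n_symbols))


log2(7957) = 12.958
Bracket: 2^12 = 4096 < 7957 <= 2^13 = 8192
So ceil(log2(7957)) = 13

bits = ceil(log2(7957)) = ceil(12.958) = 13 bits


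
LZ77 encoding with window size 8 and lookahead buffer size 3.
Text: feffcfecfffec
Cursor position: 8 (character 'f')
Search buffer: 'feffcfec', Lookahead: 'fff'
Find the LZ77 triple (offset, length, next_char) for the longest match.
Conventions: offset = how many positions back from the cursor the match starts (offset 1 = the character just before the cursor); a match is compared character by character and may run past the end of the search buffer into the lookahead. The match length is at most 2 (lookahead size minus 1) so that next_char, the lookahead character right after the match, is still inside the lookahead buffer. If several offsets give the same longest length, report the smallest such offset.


Try each offset into the search buffer:
  offset=1 (pos 7, char 'c'): match length 0
  offset=2 (pos 6, char 'e'): match length 0
  offset=3 (pos 5, char 'f'): match length 1
  offset=4 (pos 4, char 'c'): match length 0
  offset=5 (pos 3, char 'f'): match length 1
  offset=6 (pos 2, char 'f'): match length 2
  offset=7 (pos 1, char 'e'): match length 0
  offset=8 (pos 0, char 'f'): match length 1
Longest match has length 2 at offset 6.
next_char = character at position 8 + 2 = 10 -> 'f'

Best match: offset=6, length=2 (matching 'ff' starting at position 2)
LZ77 triple: (6, 2, 'f')


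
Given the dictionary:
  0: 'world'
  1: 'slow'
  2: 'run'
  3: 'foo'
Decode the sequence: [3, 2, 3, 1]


Look up each index in the dictionary:
  3 -> 'foo'
  2 -> 'run'
  3 -> 'foo'
  1 -> 'slow'

Decoded: "foo run foo slow"


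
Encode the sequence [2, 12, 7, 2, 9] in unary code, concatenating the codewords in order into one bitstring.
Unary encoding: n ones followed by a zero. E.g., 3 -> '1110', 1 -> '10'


Encode each number as n ones followed by a terminating 0:
  2 -> 110 (3 bits)
  12 -> 1111111111110 (13 bits)
  7 -> 11111110 (8 bits)
  2 -> 110 (3 bits)
  9 -> 1111111110 (10 bits)
Total length = 3 + 13 + 8 + 3 + 10 = 37 bits.

Unary([2, 12, 7, 2, 9]) = 1101111111111110111111101101111111110 (37 bits)


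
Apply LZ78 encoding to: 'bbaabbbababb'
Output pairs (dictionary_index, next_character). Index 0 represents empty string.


LZ78 encoding steps:
Dictionary: {0: ''}
Step 1: w='' (idx 0), next='b' -> output (0, 'b'), add 'b' as idx 1
Step 2: w='b' (idx 1), next='a' -> output (1, 'a'), add 'ba' as idx 2
Step 3: w='' (idx 0), next='a' -> output (0, 'a'), add 'a' as idx 3
Step 4: w='b' (idx 1), next='b' -> output (1, 'b'), add 'bb' as idx 4
Step 5: w='ba' (idx 2), next='b' -> output (2, 'b'), add 'bab' as idx 5
Step 6: w='a' (idx 3), next='b' -> output (3, 'b'), add 'ab' as idx 6
Step 7: w='b' (idx 1), end of input -> output (1, '')


Encoded: [(0, 'b'), (1, 'a'), (0, 'a'), (1, 'b'), (2, 'b'), (3, 'b'), (1, '')]


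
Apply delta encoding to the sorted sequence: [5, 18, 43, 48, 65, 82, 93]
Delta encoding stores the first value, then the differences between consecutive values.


First value: 5
Deltas:
  18 - 5 = 13
  43 - 18 = 25
  48 - 43 = 5
  65 - 48 = 17
  82 - 65 = 17
  93 - 82 = 11


Delta encoded: [5, 13, 25, 5, 17, 17, 11]


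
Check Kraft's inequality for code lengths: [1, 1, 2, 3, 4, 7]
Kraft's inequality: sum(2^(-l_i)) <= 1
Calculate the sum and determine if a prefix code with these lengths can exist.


Sum = 2^(-1) + 2^(-1) + 2^(-2) + 2^(-3) + 2^(-4) + 2^(-7)
    = 0.5 + 0.5 + 0.25 + 0.125 + 0.0625 + 0.0078125
    = 185/128 = 1.4453125
Since 1.4453125 > 1, Kraft's inequality is NOT satisfied.
A prefix code with these lengths CANNOT exist.

Kraft sum = 1.4453125. Not satisfied.


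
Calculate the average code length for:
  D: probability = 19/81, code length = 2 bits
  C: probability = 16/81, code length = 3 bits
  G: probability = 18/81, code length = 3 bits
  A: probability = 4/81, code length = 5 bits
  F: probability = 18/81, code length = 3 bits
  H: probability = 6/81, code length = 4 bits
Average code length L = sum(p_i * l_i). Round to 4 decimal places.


Weighted contributions p_i * l_i:
  D: (19/81) * 2 = 38/81
  C: (16/81) * 3 = 48/81
  G: (18/81) * 3 = 54/81
  A: (4/81) * 5 = 20/81
  F: (18/81) * 3 = 54/81
  H: (6/81) * 4 = 24/81
Sum = (38 + 48 + 54 + 20 + 54 + 24)/81 = 238/81

L = 238/81 = 2.9383 bits/symbol


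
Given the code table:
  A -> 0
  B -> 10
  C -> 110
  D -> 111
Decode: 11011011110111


Decoding:
110 -> C
110 -> C
111 -> D
10 -> B
111 -> D


Result: CCDBD


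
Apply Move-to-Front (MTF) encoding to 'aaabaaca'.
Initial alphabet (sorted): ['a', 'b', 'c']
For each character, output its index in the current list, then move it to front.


MTF encoding:
'a': index 0 in ['a', 'b', 'c'] -> ['a', 'b', 'c']
'a': index 0 in ['a', 'b', 'c'] -> ['a', 'b', 'c']
'a': index 0 in ['a', 'b', 'c'] -> ['a', 'b', 'c']
'b': index 1 in ['a', 'b', 'c'] -> ['b', 'a', 'c']
'a': index 1 in ['b', 'a', 'c'] -> ['a', 'b', 'c']
'a': index 0 in ['a', 'b', 'c'] -> ['a', 'b', 'c']
'c': index 2 in ['a', 'b', 'c'] -> ['c', 'a', 'b']
'a': index 1 in ['c', 'a', 'b'] -> ['a', 'c', 'b']


Output: [0, 0, 0, 1, 1, 0, 2, 1]


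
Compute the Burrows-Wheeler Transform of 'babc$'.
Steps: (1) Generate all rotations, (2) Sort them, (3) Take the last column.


Rotations (sorted):
  0: $babc -> last char: c
  1: abc$b -> last char: b
  2: babc$ -> last char: $
  3: bc$ba -> last char: a
  4: c$bab -> last char: b


BWT = cb$ab


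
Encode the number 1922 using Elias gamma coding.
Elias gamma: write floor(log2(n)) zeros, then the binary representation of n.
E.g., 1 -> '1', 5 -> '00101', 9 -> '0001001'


num_bits = floor(log2(1922)) + 1 = 11
leading_zeros = num_bits - 1 = 10
binary(1922) = 11110000010

Elias gamma(1922) = '0000000000' + '11110000010' = 000000000011110000010 (21 bits)


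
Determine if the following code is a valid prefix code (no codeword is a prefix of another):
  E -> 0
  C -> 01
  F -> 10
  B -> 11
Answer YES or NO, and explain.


Checking each pair (does one codeword prefix another?):
  E='0' vs C='01': prefix -- VIOLATION

NO -- this is NOT a valid prefix code. E (0) is a prefix of C (01).


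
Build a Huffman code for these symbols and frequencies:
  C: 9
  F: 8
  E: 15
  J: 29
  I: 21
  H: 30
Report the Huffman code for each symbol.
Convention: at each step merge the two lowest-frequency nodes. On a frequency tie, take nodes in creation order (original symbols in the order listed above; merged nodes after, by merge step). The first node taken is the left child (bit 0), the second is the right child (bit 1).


Huffman tree construction:
Step 1: Merge F(8) + C(9) = 17
Step 2: Merge E(15) + (F+C)(17) = 32
Step 3: Merge I(21) + J(29) = 50
Step 4: Merge H(30) + (E+(F+C))(32) = 62
Step 5: Merge (I+J)(50) + (H+(E+(F+C)))(62) = 112
Read each symbol's code off the tree from the root (left child = 0, right child = 1).

Codes:
  C: 1111 (length 4)
  F: 1110 (length 4)
  E: 110 (length 3)
  J: 01 (length 2)
  I: 00 (length 2)
  H: 10 (length 2)
Average code length: 273/112 = 2.4375 bits/symbol


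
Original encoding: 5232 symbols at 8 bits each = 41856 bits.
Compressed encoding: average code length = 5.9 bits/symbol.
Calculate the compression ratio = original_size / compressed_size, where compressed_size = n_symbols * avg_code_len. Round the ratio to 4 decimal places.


original_size = n_symbols * orig_bits = 5232 * 8 = 41856 bits
compressed_size = n_symbols * avg_code_len = 5232 * 5.9 = 30868.8 bits
ratio = original_size / compressed_size = 41856 / 30868.8 = 1.3559

Compression ratio = 1.3559


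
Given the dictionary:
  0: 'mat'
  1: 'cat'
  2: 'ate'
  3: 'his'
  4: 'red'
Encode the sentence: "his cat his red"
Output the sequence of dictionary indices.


Look up each word in the dictionary:
  'his' -> 3
  'cat' -> 1
  'his' -> 3
  'red' -> 4

Encoded: [3, 1, 3, 4]


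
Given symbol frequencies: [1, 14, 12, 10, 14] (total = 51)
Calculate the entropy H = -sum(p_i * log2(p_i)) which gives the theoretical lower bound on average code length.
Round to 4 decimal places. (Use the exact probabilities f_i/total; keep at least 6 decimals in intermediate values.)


Per-symbol terms -p_i * log2(p_i) with p_i = f_i/51:
  p = 1/51 = 0.019608: log2(p) = -5.672425, -p*log2(p) = 0.111224
  p = 14/51 = 0.274510: log2(p) = -1.865070, -p*log2(p) = 0.511980
  p = 12/51 = 0.235294: log2(p) = -2.087463, -p*log2(p) = 0.491168
  p = 10/51 = 0.196078: log2(p) = -2.350497, -p*log2(p) = 0.460882
  p = 14/51 = 0.274510: log2(p) = -1.865070, -p*log2(p) = 0.511980
H = 0.111224 + 0.511980 + 0.491168 + 0.460882 + 0.511980 = 2.087234

H = 2.0872 bits/symbol


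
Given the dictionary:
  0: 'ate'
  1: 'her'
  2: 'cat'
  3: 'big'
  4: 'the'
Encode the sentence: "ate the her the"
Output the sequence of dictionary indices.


Look up each word in the dictionary:
  'ate' -> 0
  'the' -> 4
  'her' -> 1
  'the' -> 4

Encoded: [0, 4, 1, 4]


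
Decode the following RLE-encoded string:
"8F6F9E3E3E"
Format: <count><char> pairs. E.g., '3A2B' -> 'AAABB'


Expanding each <count><char> pair:
  8F -> 'FFFFFFFF'
  6F -> 'FFFFFF'
  9E -> 'EEEEEEEEE'
  3E -> 'EEE'
  3E -> 'EEE'

Decoded = FFFFFFFFFFFFFFEEEEEEEEEEEEEEE


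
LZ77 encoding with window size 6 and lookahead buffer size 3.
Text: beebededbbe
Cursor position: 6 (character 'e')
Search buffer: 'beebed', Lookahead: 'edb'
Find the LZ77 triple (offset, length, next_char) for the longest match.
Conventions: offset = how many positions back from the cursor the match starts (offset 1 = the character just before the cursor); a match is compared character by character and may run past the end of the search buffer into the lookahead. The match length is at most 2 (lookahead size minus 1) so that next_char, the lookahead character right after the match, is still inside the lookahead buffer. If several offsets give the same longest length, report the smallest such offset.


Try each offset into the search buffer:
  offset=1 (pos 5, char 'd'): match length 0
  offset=2 (pos 4, char 'e'): match length 2
  offset=3 (pos 3, char 'b'): match length 0
  offset=4 (pos 2, char 'e'): match length 1
  offset=5 (pos 1, char 'e'): match length 1
  offset=6 (pos 0, char 'b'): match length 0
Longest match has length 2 at offset 2.
next_char = character at position 6 + 2 = 8 -> 'b'

Best match: offset=2, length=2 (matching 'ed' starting at position 4)
LZ77 triple: (2, 2, 'b')


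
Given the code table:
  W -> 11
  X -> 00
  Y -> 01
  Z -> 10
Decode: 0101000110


Decoding:
01 -> Y
01 -> Y
00 -> X
01 -> Y
10 -> Z


Result: YYXYZ


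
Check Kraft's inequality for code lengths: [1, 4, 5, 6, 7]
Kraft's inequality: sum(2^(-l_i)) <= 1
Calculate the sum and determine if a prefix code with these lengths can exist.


Sum = 2^(-1) + 2^(-4) + 2^(-5) + 2^(-6) + 2^(-7)
    = 0.5 + 0.0625 + 0.03125 + 0.015625 + 0.0078125
    = 79/128 = 0.6171875
Since 0.6171875 <= 1, Kraft's inequality IS satisfied.
A prefix code with these lengths CAN exist.

Kraft sum = 0.6171875. Satisfied.


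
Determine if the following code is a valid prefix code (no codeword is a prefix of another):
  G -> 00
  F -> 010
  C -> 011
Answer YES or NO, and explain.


Checking each pair (does one codeword prefix another?):
  G='00' vs F='010': no prefix
  G='00' vs C='011': no prefix
  F='010' vs G='00': no prefix
  F='010' vs C='011': no prefix
  C='011' vs G='00': no prefix
  C='011' vs F='010': no prefix
No violation found over all pairs.

YES -- this is a valid prefix code. No codeword is a prefix of any other codeword.


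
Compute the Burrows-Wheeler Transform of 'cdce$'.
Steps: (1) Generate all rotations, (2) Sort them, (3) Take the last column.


Rotations (sorted):
  0: $cdce -> last char: e
  1: cdce$ -> last char: $
  2: ce$cd -> last char: d
  3: dce$c -> last char: c
  4: e$cdc -> last char: c


BWT = e$dcc


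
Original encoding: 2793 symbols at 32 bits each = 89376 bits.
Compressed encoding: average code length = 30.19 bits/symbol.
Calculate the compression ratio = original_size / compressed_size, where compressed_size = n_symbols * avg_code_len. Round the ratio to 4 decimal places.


original_size = n_symbols * orig_bits = 2793 * 32 = 89376 bits
compressed_size = n_symbols * avg_code_len = 2793 * 30.19 = 84320.67 bits
ratio = original_size / compressed_size = 89376 / 84320.67 = 1.06

Compression ratio = 1.06


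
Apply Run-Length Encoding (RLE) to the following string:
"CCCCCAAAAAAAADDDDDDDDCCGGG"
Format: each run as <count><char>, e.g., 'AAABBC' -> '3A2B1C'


Scanning runs left to right:
  i=0: run of 'C' x 5 -> '5C'
  i=5: run of 'A' x 8 -> '8A'
  i=13: run of 'D' x 8 -> '8D'
  i=21: run of 'C' x 2 -> '2C'
  i=23: run of 'G' x 3 -> '3G'

RLE = 5C8A8D2C3G


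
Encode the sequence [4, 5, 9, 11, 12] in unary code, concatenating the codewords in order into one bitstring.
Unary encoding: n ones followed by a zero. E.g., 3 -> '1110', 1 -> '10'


Encode each number as n ones followed by a terminating 0:
  4 -> 11110 (5 bits)
  5 -> 111110 (6 bits)
  9 -> 1111111110 (10 bits)
  11 -> 111111111110 (12 bits)
  12 -> 1111111111110 (13 bits)
Total length = 5 + 6 + 10 + 12 + 13 = 46 bits.

Unary([4, 5, 9, 11, 12]) = 1111011111011111111101111111111101111111111110 (46 bits)


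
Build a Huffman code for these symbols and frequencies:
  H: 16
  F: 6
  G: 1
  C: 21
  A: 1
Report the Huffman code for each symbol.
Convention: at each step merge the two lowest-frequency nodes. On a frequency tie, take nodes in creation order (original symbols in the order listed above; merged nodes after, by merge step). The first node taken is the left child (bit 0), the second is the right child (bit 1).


Huffman tree construction:
Step 1: Merge G(1) + A(1) = 2
Step 2: Merge (G+A)(2) + F(6) = 8
Step 3: Merge ((G+A)+F)(8) + H(16) = 24
Step 4: Merge C(21) + (((G+A)+F)+H)(24) = 45
Read each symbol's code off the tree from the root (left child = 0, right child = 1).

Codes:
  H: 11 (length 2)
  F: 101 (length 3)
  G: 1000 (length 4)
  C: 0 (length 1)
  A: 1001 (length 4)
Average code length: 79/45 = 1.7556 bits/symbol


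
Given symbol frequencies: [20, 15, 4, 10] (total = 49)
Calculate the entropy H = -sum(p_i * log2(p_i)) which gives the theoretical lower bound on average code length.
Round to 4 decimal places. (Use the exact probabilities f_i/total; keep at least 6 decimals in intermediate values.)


Per-symbol terms -p_i * log2(p_i) with p_i = f_i/49:
  p = 20/49 = 0.408163: log2(p) = -1.292782, -p*log2(p) = 0.527666
  p = 15/49 = 0.306122: log2(p) = -1.707819, -p*log2(p) = 0.522802
  p = 4/49 = 0.081633: log2(p) = -3.614710, -p*log2(p) = 0.295078
  p = 10/49 = 0.204082: log2(p) = -2.292782, -p*log2(p) = 0.467915
H = 0.527666 + 0.522802 + 0.295078 + 0.467915 = 1.813461

H = 1.8135 bits/symbol


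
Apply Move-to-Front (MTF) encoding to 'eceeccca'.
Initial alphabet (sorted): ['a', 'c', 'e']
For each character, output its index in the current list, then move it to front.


MTF encoding:
'e': index 2 in ['a', 'c', 'e'] -> ['e', 'a', 'c']
'c': index 2 in ['e', 'a', 'c'] -> ['c', 'e', 'a']
'e': index 1 in ['c', 'e', 'a'] -> ['e', 'c', 'a']
'e': index 0 in ['e', 'c', 'a'] -> ['e', 'c', 'a']
'c': index 1 in ['e', 'c', 'a'] -> ['c', 'e', 'a']
'c': index 0 in ['c', 'e', 'a'] -> ['c', 'e', 'a']
'c': index 0 in ['c', 'e', 'a'] -> ['c', 'e', 'a']
'a': index 2 in ['c', 'e', 'a'] -> ['a', 'c', 'e']


Output: [2, 2, 1, 0, 1, 0, 0, 2]


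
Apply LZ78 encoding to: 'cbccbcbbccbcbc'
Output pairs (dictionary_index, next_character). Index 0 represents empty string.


LZ78 encoding steps:
Dictionary: {0: ''}
Step 1: w='' (idx 0), next='c' -> output (0, 'c'), add 'c' as idx 1
Step 2: w='' (idx 0), next='b' -> output (0, 'b'), add 'b' as idx 2
Step 3: w='c' (idx 1), next='c' -> output (1, 'c'), add 'cc' as idx 3
Step 4: w='b' (idx 2), next='c' -> output (2, 'c'), add 'bc' as idx 4
Step 5: w='b' (idx 2), next='b' -> output (2, 'b'), add 'bb' as idx 5
Step 6: w='cc' (idx 3), next='b' -> output (3, 'b'), add 'ccb' as idx 6
Step 7: w='c' (idx 1), next='b' -> output (1, 'b'), add 'cb' as idx 7
Step 8: w='c' (idx 1), end of input -> output (1, '')


Encoded: [(0, 'c'), (0, 'b'), (1, 'c'), (2, 'c'), (2, 'b'), (3, 'b'), (1, 'b'), (1, '')]


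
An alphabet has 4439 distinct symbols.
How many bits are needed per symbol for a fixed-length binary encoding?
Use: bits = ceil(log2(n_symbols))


log2(4439) = 12.116
Bracket: 2^12 = 4096 < 4439 <= 2^13 = 8192
So ceil(log2(4439)) = 13

bits = ceil(log2(4439)) = ceil(12.116) = 13 bits


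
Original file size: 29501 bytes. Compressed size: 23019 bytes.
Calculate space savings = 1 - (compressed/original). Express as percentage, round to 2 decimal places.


ratio = compressed/original = 23019/29501 = 0.780279
savings = 1 - ratio = 1 - 0.780279 = 0.219721
as a percentage: 0.219721 * 100 = 21.97%

Space savings = 1 - 23019/29501 = 21.97%


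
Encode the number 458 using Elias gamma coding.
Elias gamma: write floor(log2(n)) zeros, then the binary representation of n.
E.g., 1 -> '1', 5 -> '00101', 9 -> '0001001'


num_bits = floor(log2(458)) + 1 = 9
leading_zeros = num_bits - 1 = 8
binary(458) = 111001010

Elias gamma(458) = '00000000' + '111001010' = 00000000111001010 (17 bits)


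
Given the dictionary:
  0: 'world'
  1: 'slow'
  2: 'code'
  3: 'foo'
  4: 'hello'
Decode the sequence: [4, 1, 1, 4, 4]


Look up each index in the dictionary:
  4 -> 'hello'
  1 -> 'slow'
  1 -> 'slow'
  4 -> 'hello'
  4 -> 'hello'

Decoded: "hello slow slow hello hello"


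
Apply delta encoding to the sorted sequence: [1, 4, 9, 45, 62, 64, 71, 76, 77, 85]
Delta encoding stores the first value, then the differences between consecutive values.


First value: 1
Deltas:
  4 - 1 = 3
  9 - 4 = 5
  45 - 9 = 36
  62 - 45 = 17
  64 - 62 = 2
  71 - 64 = 7
  76 - 71 = 5
  77 - 76 = 1
  85 - 77 = 8


Delta encoded: [1, 3, 5, 36, 17, 2, 7, 5, 1, 8]


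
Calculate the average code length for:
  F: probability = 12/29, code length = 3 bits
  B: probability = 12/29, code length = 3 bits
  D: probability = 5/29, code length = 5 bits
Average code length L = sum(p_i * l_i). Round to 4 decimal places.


Weighted contributions p_i * l_i:
  F: (12/29) * 3 = 36/29
  B: (12/29) * 3 = 36/29
  D: (5/29) * 5 = 25/29
Sum = (36 + 36 + 25)/29 = 97/29

L = 97/29 = 3.3448 bits/symbol


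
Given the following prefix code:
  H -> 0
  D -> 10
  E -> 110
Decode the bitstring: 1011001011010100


Decoding step by step:
Bits 10 -> D
Bits 110 -> E
Bits 0 -> H
Bits 10 -> D
Bits 110 -> E
Bits 10 -> D
Bits 10 -> D
Bits 0 -> H


Decoded message: DEHDEDDH


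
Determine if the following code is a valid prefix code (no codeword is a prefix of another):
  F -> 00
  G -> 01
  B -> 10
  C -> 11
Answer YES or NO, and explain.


Checking each pair (does one codeword prefix another?):
  F='00' vs G='01': no prefix
  F='00' vs B='10': no prefix
  F='00' vs C='11': no prefix
  G='01' vs F='00': no prefix
  G='01' vs B='10': no prefix
  G='01' vs C='11': no prefix
  B='10' vs F='00': no prefix
  B='10' vs G='01': no prefix
  B='10' vs C='11': no prefix
  C='11' vs F='00': no prefix
  C='11' vs G='01': no prefix
  C='11' vs B='10': no prefix
No violation found over all pairs.

YES -- this is a valid prefix code. No codeword is a prefix of any other codeword.


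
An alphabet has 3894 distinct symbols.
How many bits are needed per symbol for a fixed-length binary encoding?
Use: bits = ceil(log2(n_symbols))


log2(3894) = 11.927
Bracket: 2^11 = 2048 < 3894 <= 2^12 = 4096
So ceil(log2(3894)) = 12

bits = ceil(log2(3894)) = ceil(11.927) = 12 bits
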